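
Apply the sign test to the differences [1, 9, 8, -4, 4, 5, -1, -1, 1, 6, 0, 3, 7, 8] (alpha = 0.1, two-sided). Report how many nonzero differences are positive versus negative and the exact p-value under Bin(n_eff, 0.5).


Step 1: Discard zero differences. Original n = 14; n_eff = number of nonzero differences = 13.
Nonzero differences (with sign): +1, +9, +8, -4, +4, +5, -1, -1, +1, +6, +3, +7, +8
Step 2: Count signs: positive = 10, negative = 3.
Step 3: Under H0: P(positive) = 0.5, so the number of positives S ~ Bin(13, 0.5).
Step 4: Two-sided exact p-value = sum of Bin(13,0.5) probabilities at or below the observed probability = 0.092285.
Step 5: alpha = 0.1. reject H0.

n_eff = 13, pos = 10, neg = 3, p = 0.092285, reject H0.


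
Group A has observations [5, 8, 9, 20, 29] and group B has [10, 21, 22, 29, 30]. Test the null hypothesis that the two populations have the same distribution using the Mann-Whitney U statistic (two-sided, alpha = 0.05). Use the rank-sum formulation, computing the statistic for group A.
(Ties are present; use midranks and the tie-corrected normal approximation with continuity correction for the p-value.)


Step 1: Combine and sort all 10 observations; assign midranks.
sorted (value, group): (5,X), (8,X), (9,X), (10,Y), (20,X), (21,Y), (22,Y), (29,X), (29,Y), (30,Y)
ranks: 5->1, 8->2, 9->3, 10->4, 20->5, 21->6, 22->7, 29->8.5, 29->8.5, 30->10
Step 2: Rank sum for X: R1 = 1 + 2 + 3 + 5 + 8.5 = 19.5.
Step 3: U_X = R1 - n1(n1+1)/2 = 19.5 - 5*6/2 = 19.5 - 15 = 4.5.
       U_Y = n1*n2 - U_X = 25 - 4.5 = 20.5.
Step 4: Ties are present, so use the tie-corrected normal approximation (with continuity correction) for the p-value.
Step 5: p-value = 0.116074; compare to alpha = 0.05. fail to reject H0.

U_X = 4.5, p = 0.116074, fail to reject H0 at alpha = 0.05.


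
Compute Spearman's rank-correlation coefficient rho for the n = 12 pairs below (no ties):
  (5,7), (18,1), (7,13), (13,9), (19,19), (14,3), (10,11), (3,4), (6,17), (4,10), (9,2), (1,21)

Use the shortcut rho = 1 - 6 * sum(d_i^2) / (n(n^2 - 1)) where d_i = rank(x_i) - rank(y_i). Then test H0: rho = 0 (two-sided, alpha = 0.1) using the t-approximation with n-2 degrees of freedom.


Step 1: Rank x and y separately (midranks; no ties here).
rank(x): 5->4, 18->11, 7->6, 13->9, 19->12, 14->10, 10->8, 3->2, 6->5, 4->3, 9->7, 1->1
rank(y): 7->5, 1->1, 13->9, 9->6, 19->11, 3->3, 11->8, 4->4, 17->10, 10->7, 2->2, 21->12
Step 2: d_i = R_x(i) - R_y(i); compute d_i^2.
  (4-5)^2=1, (11-1)^2=100, (6-9)^2=9, (9-6)^2=9, (12-11)^2=1, (10-3)^2=49, (8-8)^2=0, (2-4)^2=4, (5-10)^2=25, (3-7)^2=16, (7-2)^2=25, (1-12)^2=121
sum(d^2) = 360.
Step 3: rho = 1 - 6*360 / (12*(12^2 - 1)) = 1 - 2160/1716 = -0.258741.
Step 4: Under H0, t = rho * sqrt((n-2)/(1-rho^2)) = -0.8471 ~ t(10).
Step 5: Two-sided p-value from the t-distribution with 10 df = 0.416775.
Step 6: alpha = 0.1. fail to reject H0.

rho = -0.2587, p = 0.416775, fail to reject H0 at alpha = 0.1.


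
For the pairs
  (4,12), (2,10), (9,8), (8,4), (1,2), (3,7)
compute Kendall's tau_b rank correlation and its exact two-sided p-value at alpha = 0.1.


Step 1: Enumerate the 15 unordered pairs (i,j) with i<j and classify each by sign(x_j-x_i) * sign(y_j-y_i).
  (1,2):dx=-2,dy=-2->C; (1,3):dx=+5,dy=-4->D; (1,4):dx=+4,dy=-8->D; (1,5):dx=-3,dy=-10->C
  (1,6):dx=-1,dy=-5->C; (2,3):dx=+7,dy=-2->D; (2,4):dx=+6,dy=-6->D; (2,5):dx=-1,dy=-8->C
  (2,6):dx=+1,dy=-3->D; (3,4):dx=-1,dy=-4->C; (3,5):dx=-8,dy=-6->C; (3,6):dx=-6,dy=-1->C
  (4,5):dx=-7,dy=-2->C; (4,6):dx=-5,dy=+3->D; (5,6):dx=+2,dy=+5->C
Step 2: C = 9, D = 6, total pairs = 15.
Step 3: tau = (C - D)/(n(n-1)/2) = (9 - 6)/15 = 0.200000.
Step 4: Exact two-sided p-value (enumerate n! = 720 permutations of y under H0): p = 0.719444.
Step 5: alpha = 0.1. fail to reject H0.

tau_b = 0.2000 (C=9, D=6), p = 0.719444, fail to reject H0.


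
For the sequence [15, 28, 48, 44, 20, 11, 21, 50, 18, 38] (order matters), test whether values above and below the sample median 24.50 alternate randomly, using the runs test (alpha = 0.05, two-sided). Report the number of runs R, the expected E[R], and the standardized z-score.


Step 1: Compute median = 24.50; label A = above, B = below.
Labels in order: BAAABBBABA  (n_A = 5, n_B = 5)
Step 2: Count runs R = 6.
Step 3: Under H0 (random ordering), E[R] = 2*n_A*n_B/(n_A+n_B) + 1 = 2*5*5/10 + 1 = 6.0000.
        Var[R] = 2*n_A*n_B*(2*n_A*n_B - n_A - n_B) / ((n_A+n_B)^2 * (n_A+n_B-1)) = 2000/900 = 2.2222.
        SD[R] = 1.4907.
Step 4: R = E[R], so z = 0 with no continuity correction.
Step 5: Two-sided p-value via normal approximation = 2*(1 - Phi(|z|)) = 1.000000.
Step 6: alpha = 0.05. fail to reject H0.

R = 6, z = 0.0000, p = 1.000000, fail to reject H0.


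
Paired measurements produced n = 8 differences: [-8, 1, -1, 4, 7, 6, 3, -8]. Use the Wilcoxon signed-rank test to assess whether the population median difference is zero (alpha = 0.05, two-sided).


Step 1: Drop any zero differences (none here) and take |d_i|.
|d| = [8, 1, 1, 4, 7, 6, 3, 8]
Step 2: Midrank |d_i| (ties get averaged ranks).
ranks: |8|->7.5, |1|->1.5, |1|->1.5, |4|->4, |7|->6, |6|->5, |3|->3, |8|->7.5
Step 3: Attach original signs; sum ranks with positive sign and with negative sign.
W+ = 1.5 + 4 + 6 + 5 + 3 = 19.5
W- = 7.5 + 1.5 + 7.5 = 16.5
(Check: W+ + W- = 36 should equal n(n+1)/2 = 36.)
Step 4: Test statistic W = min(W+, W-) = 16.5.
Step 5: Ties in |d|, so use the tie-corrected normal approximation.
        E[W] = n(n+1)/4 = 8*9/4 = 18.
        Tie groups: |d|=1 (t=2), |d|=8 (t=2); sum(t^3 - t) = 12.
        Var[W] = n(n+1)(2n+1)/24 - sum(t^3-t)/48 = 1224/24 - 12/48 = 50.75.
        z = (W - E[W]) / sqrt(Var[W]) = (16.5 - 18) / 7.1239 = -0.2106.
        Two-sided p = 2*Phi(z) = 0.833232.
Step 6: alpha = 0.05. fail to reject H0.

W+ = 19.5, W- = 16.5, W = min = 16.5, p = 0.833232, fail to reject H0.


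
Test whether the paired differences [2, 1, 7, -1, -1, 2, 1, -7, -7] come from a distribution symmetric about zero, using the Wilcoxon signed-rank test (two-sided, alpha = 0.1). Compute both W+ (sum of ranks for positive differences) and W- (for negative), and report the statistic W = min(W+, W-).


Step 1: Drop any zero differences (none here) and take |d_i|.
|d| = [2, 1, 7, 1, 1, 2, 1, 7, 7]
Step 2: Midrank |d_i| (ties get averaged ranks).
ranks: |2|->5.5, |1|->2.5, |7|->8, |1|->2.5, |1|->2.5, |2|->5.5, |1|->2.5, |7|->8, |7|->8
Step 3: Attach original signs; sum ranks with positive sign and with negative sign.
W+ = 5.5 + 2.5 + 8 + 5.5 + 2.5 = 24
W- = 2.5 + 2.5 + 8 + 8 = 21
(Check: W+ + W- = 45 should equal n(n+1)/2 = 45.)
Step 4: Test statistic W = min(W+, W-) = 21.
Step 5: Ties in |d|, so use the tie-corrected normal approximation.
        E[W] = n(n+1)/4 = 9*10/4 = 22.5.
        Tie groups: |d|=1 (t=4), |d|=2 (t=2), |d|=7 (t=3); sum(t^3 - t) = 90.
        Var[W] = n(n+1)(2n+1)/24 - sum(t^3-t)/48 = 1710/24 - 90/48 = 69.375.
        z = (W - E[W]) / sqrt(Var[W]) = (21 - 22.5) / 8.3292 = -0.1801.
        Two-sided p = 2*Phi(z) = 0.857082.
Step 6: alpha = 0.1. fail to reject H0.

W+ = 24, W- = 21, W = min = 21, p = 0.857082, fail to reject H0.


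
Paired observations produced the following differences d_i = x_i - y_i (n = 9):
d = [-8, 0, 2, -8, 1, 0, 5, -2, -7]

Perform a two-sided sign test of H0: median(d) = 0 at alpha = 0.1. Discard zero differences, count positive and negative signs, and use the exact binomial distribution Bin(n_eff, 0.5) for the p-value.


Step 1: Discard zero differences. Original n = 9; n_eff = number of nonzero differences = 7.
Nonzero differences (with sign): -8, +2, -8, +1, +5, -2, -7
Step 2: Count signs: positive = 3, negative = 4.
Step 3: Under H0: P(positive) = 0.5, so the number of positives S ~ Bin(7, 0.5).
Step 4: Two-sided exact p-value = sum of Bin(7,0.5) probabilities at or below the observed probability = 1.000000.
Step 5: alpha = 0.1. fail to reject H0.

n_eff = 7, pos = 3, neg = 4, p = 1.000000, fail to reject H0.


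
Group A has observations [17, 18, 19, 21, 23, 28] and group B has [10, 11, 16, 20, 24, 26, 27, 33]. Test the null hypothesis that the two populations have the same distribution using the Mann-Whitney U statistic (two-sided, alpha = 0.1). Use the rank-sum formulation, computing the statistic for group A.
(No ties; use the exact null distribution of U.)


Step 1: Combine and sort all 14 observations; assign midranks.
sorted (value, group): (10,Y), (11,Y), (16,Y), (17,X), (18,X), (19,X), (20,Y), (21,X), (23,X), (24,Y), (26,Y), (27,Y), (28,X), (33,Y)
ranks: 10->1, 11->2, 16->3, 17->4, 18->5, 19->6, 20->7, 21->8, 23->9, 24->10, 26->11, 27->12, 28->13, 33->14
Step 2: Rank sum for X: R1 = 4 + 5 + 6 + 8 + 9 + 13 = 45.
Step 3: U_X = R1 - n1(n1+1)/2 = 45 - 6*7/2 = 45 - 21 = 24.
       U_Y = n1*n2 - U_X = 48 - 24 = 24.
Step 4: No ties, so the exact null distribution of U (based on enumerating the C(14,6) = 3003 equally likely rank assignments) gives the two-sided p-value.
Step 5: p-value = 1.000000; compare to alpha = 0.1. fail to reject H0.

U_X = 24, p = 1.000000, fail to reject H0 at alpha = 0.1.


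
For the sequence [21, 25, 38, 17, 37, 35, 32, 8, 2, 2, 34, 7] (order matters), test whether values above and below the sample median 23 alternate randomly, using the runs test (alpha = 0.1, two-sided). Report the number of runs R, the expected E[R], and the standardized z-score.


Step 1: Compute median = 23; label A = above, B = below.
Labels in order: BAABAAABBBAB  (n_A = 6, n_B = 6)
Step 2: Count runs R = 7.
Step 3: Under H0 (random ordering), E[R] = 2*n_A*n_B/(n_A+n_B) + 1 = 2*6*6/12 + 1 = 7.0000.
        Var[R] = 2*n_A*n_B*(2*n_A*n_B - n_A - n_B) / ((n_A+n_B)^2 * (n_A+n_B-1)) = 4320/1584 = 2.7273.
        SD[R] = 1.6514.
Step 4: R = E[R], so z = 0 with no continuity correction.
Step 5: Two-sided p-value via normal approximation = 2*(1 - Phi(|z|)) = 1.000000.
Step 6: alpha = 0.1. fail to reject H0.

R = 7, z = 0.0000, p = 1.000000, fail to reject H0.


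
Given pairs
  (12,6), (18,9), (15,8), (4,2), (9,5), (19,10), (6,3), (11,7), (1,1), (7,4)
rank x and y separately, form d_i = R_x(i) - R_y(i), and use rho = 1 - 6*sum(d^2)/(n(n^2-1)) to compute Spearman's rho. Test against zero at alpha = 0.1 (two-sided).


Step 1: Rank x and y separately (midranks; no ties here).
rank(x): 12->7, 18->9, 15->8, 4->2, 9->5, 19->10, 6->3, 11->6, 1->1, 7->4
rank(y): 6->6, 9->9, 8->8, 2->2, 5->5, 10->10, 3->3, 7->7, 1->1, 4->4
Step 2: d_i = R_x(i) - R_y(i); compute d_i^2.
  (7-6)^2=1, (9-9)^2=0, (8-8)^2=0, (2-2)^2=0, (5-5)^2=0, (10-10)^2=0, (3-3)^2=0, (6-7)^2=1, (1-1)^2=0, (4-4)^2=0
sum(d^2) = 2.
Step 3: rho = 1 - 6*2 / (10*(10^2 - 1)) = 1 - 12/990 = 0.987879.
Step 4: Under H0, t = rho * sqrt((n-2)/(1-rho^2)) = 18.0003 ~ t(8).
Step 5: Two-sided p-value from the t-distribution with 8 df = 0.000000.
Step 6: alpha = 0.1. reject H0.

rho = 0.9879, p = 0.000000, reject H0 at alpha = 0.1.


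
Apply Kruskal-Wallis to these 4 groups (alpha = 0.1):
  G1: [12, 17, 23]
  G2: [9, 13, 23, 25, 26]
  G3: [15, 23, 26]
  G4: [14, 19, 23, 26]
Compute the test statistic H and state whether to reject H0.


Step 1: Combine all N = 15 observations and assign midranks.
sorted (value, group, rank): (9,G2,1), (12,G1,2), (13,G2,3), (14,G4,4), (15,G3,5), (17,G1,6), (19,G4,7), (23,G1,9.5), (23,G2,9.5), (23,G3,9.5), (23,G4,9.5), (25,G2,12), (26,G2,14), (26,G3,14), (26,G4,14)
Step 2: Sum ranks within each group.
R_1 = 17.5 (n_1 = 3)
R_2 = 39.5 (n_2 = 5)
R_3 = 28.5 (n_3 = 3)
R_4 = 34.5 (n_4 = 4)
Step 3: H = 12/(N(N+1)) * sum(R_i^2/n_i) - 3(N+1)
     = 12/(15*16) * (17.5^2/3 + 39.5^2/5 + 28.5^2/3 + 34.5^2/4) - 3*16
     = 0.050000 * 982.446 - 48
     = 1.122292.
Step 4: Ties present; correction factor C = 1 - 84/(15^3 - 15) = 0.975000. Corrected H = 1.122292 / 0.975000 = 1.151068.
Step 5: Under H0, H ~ chi^2(3); p-value = 0.764762.
Step 6: alpha = 0.1. fail to reject H0.

H = 1.1511, df = 3, p = 0.764762, fail to reject H0.


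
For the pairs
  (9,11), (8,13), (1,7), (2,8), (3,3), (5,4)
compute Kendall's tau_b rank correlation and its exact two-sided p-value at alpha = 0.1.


Step 1: Enumerate the 15 unordered pairs (i,j) with i<j and classify each by sign(x_j-x_i) * sign(y_j-y_i).
  (1,2):dx=-1,dy=+2->D; (1,3):dx=-8,dy=-4->C; (1,4):dx=-7,dy=-3->C; (1,5):dx=-6,dy=-8->C
  (1,6):dx=-4,dy=-7->C; (2,3):dx=-7,dy=-6->C; (2,4):dx=-6,dy=-5->C; (2,5):dx=-5,dy=-10->C
  (2,6):dx=-3,dy=-9->C; (3,4):dx=+1,dy=+1->C; (3,5):dx=+2,dy=-4->D; (3,6):dx=+4,dy=-3->D
  (4,5):dx=+1,dy=-5->D; (4,6):dx=+3,dy=-4->D; (5,6):dx=+2,dy=+1->C
Step 2: C = 10, D = 5, total pairs = 15.
Step 3: tau = (C - D)/(n(n-1)/2) = (10 - 5)/15 = 0.333333.
Step 4: Exact two-sided p-value (enumerate n! = 720 permutations of y under H0): p = 0.469444.
Step 5: alpha = 0.1. fail to reject H0.

tau_b = 0.3333 (C=10, D=5), p = 0.469444, fail to reject H0.


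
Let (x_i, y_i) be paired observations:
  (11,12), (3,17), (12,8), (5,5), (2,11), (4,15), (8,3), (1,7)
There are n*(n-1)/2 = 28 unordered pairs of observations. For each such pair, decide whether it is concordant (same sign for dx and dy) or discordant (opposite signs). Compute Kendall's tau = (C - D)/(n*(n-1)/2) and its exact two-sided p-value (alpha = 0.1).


Step 1: Enumerate the 28 unordered pairs (i,j) with i<j and classify each by sign(x_j-x_i) * sign(y_j-y_i).
  (1,2):dx=-8,dy=+5->D; (1,3):dx=+1,dy=-4->D; (1,4):dx=-6,dy=-7->C; (1,5):dx=-9,dy=-1->C
  (1,6):dx=-7,dy=+3->D; (1,7):dx=-3,dy=-9->C; (1,8):dx=-10,dy=-5->C; (2,3):dx=+9,dy=-9->D
  (2,4):dx=+2,dy=-12->D; (2,5):dx=-1,dy=-6->C; (2,6):dx=+1,dy=-2->D; (2,7):dx=+5,dy=-14->D
  (2,8):dx=-2,dy=-10->C; (3,4):dx=-7,dy=-3->C; (3,5):dx=-10,dy=+3->D; (3,6):dx=-8,dy=+7->D
  (3,7):dx=-4,dy=-5->C; (3,8):dx=-11,dy=-1->C; (4,5):dx=-3,dy=+6->D; (4,6):dx=-1,dy=+10->D
  (4,7):dx=+3,dy=-2->D; (4,8):dx=-4,dy=+2->D; (5,6):dx=+2,dy=+4->C; (5,7):dx=+6,dy=-8->D
  (5,8):dx=-1,dy=-4->C; (6,7):dx=+4,dy=-12->D; (6,8):dx=-3,dy=-8->C; (7,8):dx=-7,dy=+4->D
Step 2: C = 12, D = 16, total pairs = 28.
Step 3: tau = (C - D)/(n(n-1)/2) = (12 - 16)/28 = -0.142857.
Step 4: Exact two-sided p-value (enumerate n! = 40320 permutations of y under H0): p = 0.719544.
Step 5: alpha = 0.1. fail to reject H0.

tau_b = -0.1429 (C=12, D=16), p = 0.719544, fail to reject H0.


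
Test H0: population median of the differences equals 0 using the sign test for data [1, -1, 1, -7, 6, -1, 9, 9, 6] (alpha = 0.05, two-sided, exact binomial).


Step 1: Discard zero differences. Original n = 9; n_eff = number of nonzero differences = 9.
Nonzero differences (with sign): +1, -1, +1, -7, +6, -1, +9, +9, +6
Step 2: Count signs: positive = 6, negative = 3.
Step 3: Under H0: P(positive) = 0.5, so the number of positives S ~ Bin(9, 0.5).
Step 4: Two-sided exact p-value = sum of Bin(9,0.5) probabilities at or below the observed probability = 0.507812.
Step 5: alpha = 0.05. fail to reject H0.

n_eff = 9, pos = 6, neg = 3, p = 0.507812, fail to reject H0.


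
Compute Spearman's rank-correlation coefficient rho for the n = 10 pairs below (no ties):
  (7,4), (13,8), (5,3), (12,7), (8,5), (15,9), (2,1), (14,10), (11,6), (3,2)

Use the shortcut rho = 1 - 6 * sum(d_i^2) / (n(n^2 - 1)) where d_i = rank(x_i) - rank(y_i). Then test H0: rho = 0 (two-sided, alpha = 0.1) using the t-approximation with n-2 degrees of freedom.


Step 1: Rank x and y separately (midranks; no ties here).
rank(x): 7->4, 13->8, 5->3, 12->7, 8->5, 15->10, 2->1, 14->9, 11->6, 3->2
rank(y): 4->4, 8->8, 3->3, 7->7, 5->5, 9->9, 1->1, 10->10, 6->6, 2->2
Step 2: d_i = R_x(i) - R_y(i); compute d_i^2.
  (4-4)^2=0, (8-8)^2=0, (3-3)^2=0, (7-7)^2=0, (5-5)^2=0, (10-9)^2=1, (1-1)^2=0, (9-10)^2=1, (6-6)^2=0, (2-2)^2=0
sum(d^2) = 2.
Step 3: rho = 1 - 6*2 / (10*(10^2 - 1)) = 1 - 12/990 = 0.987879.
Step 4: Under H0, t = rho * sqrt((n-2)/(1-rho^2)) = 18.0003 ~ t(8).
Step 5: Two-sided p-value from the t-distribution with 8 df = 0.000000.
Step 6: alpha = 0.1. reject H0.

rho = 0.9879, p = 0.000000, reject H0 at alpha = 0.1.


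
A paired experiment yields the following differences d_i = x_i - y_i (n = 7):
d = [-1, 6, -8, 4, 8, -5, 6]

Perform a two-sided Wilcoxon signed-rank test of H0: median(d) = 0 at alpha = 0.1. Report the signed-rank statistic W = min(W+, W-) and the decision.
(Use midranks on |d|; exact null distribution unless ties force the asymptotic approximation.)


Step 1: Drop any zero differences (none here) and take |d_i|.
|d| = [1, 6, 8, 4, 8, 5, 6]
Step 2: Midrank |d_i| (ties get averaged ranks).
ranks: |1|->1, |6|->4.5, |8|->6.5, |4|->2, |8|->6.5, |5|->3, |6|->4.5
Step 3: Attach original signs; sum ranks with positive sign and with negative sign.
W+ = 4.5 + 2 + 6.5 + 4.5 = 17.5
W- = 1 + 6.5 + 3 = 10.5
(Check: W+ + W- = 28 should equal n(n+1)/2 = 28.)
Step 4: Test statistic W = min(W+, W-) = 10.5.
Step 5: Ties in |d|, so use the tie-corrected normal approximation.
        E[W] = n(n+1)/4 = 7*8/4 = 14.
        Tie groups: |d|=6 (t=2), |d|=8 (t=2); sum(t^3 - t) = 12.
        Var[W] = n(n+1)(2n+1)/24 - sum(t^3-t)/48 = 840/24 - 12/48 = 34.75.
        z = (W - E[W]) / sqrt(Var[W]) = (10.5 - 14) / 5.8949 = -0.5937.
        Two-sided p = 2*Phi(z) = 0.552691.
Step 6: alpha = 0.1. fail to reject H0.

W+ = 17.5, W- = 10.5, W = min = 10.5, p = 0.552691, fail to reject H0.


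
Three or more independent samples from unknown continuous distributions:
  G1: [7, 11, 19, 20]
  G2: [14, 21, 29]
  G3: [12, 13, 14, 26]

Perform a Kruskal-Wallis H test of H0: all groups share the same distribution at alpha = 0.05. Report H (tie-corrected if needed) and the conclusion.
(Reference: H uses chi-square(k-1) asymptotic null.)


Step 1: Combine all N = 11 observations and assign midranks.
sorted (value, group, rank): (7,G1,1), (11,G1,2), (12,G3,3), (13,G3,4), (14,G2,5.5), (14,G3,5.5), (19,G1,7), (20,G1,8), (21,G2,9), (26,G3,10), (29,G2,11)
Step 2: Sum ranks within each group.
R_1 = 18 (n_1 = 4)
R_2 = 25.5 (n_2 = 3)
R_3 = 22.5 (n_3 = 4)
Step 3: H = 12/(N(N+1)) * sum(R_i^2/n_i) - 3(N+1)
     = 12/(11*12) * (18^2/4 + 25.5^2/3 + 22.5^2/4) - 3*12
     = 0.090909 * 424.312 - 36
     = 2.573864.
Step 4: Ties present; correction factor C = 1 - 6/(11^3 - 11) = 0.995455. Corrected H = 2.573864 / 0.995455 = 2.585616.
Step 5: Under H0, H ~ chi^2(2); p-value = 0.274499.
Step 6: alpha = 0.05. fail to reject H0.

H = 2.5856, df = 2, p = 0.274499, fail to reject H0.


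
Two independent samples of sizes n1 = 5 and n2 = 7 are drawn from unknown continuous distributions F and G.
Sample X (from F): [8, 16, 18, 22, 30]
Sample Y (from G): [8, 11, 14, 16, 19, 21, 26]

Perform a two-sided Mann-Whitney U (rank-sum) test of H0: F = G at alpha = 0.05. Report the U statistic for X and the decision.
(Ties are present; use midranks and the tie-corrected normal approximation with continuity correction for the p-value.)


Step 1: Combine and sort all 12 observations; assign midranks.
sorted (value, group): (8,X), (8,Y), (11,Y), (14,Y), (16,X), (16,Y), (18,X), (19,Y), (21,Y), (22,X), (26,Y), (30,X)
ranks: 8->1.5, 8->1.5, 11->3, 14->4, 16->5.5, 16->5.5, 18->7, 19->8, 21->9, 22->10, 26->11, 30->12
Step 2: Rank sum for X: R1 = 1.5 + 5.5 + 7 + 10 + 12 = 36.
Step 3: U_X = R1 - n1(n1+1)/2 = 36 - 5*6/2 = 36 - 15 = 21.
       U_Y = n1*n2 - U_X = 35 - 21 = 14.
Step 4: Ties are present, so use the tie-corrected normal approximation (with continuity correction) for the p-value.
Step 5: p-value = 0.624905; compare to alpha = 0.05. fail to reject H0.

U_X = 21, p = 0.624905, fail to reject H0 at alpha = 0.05.


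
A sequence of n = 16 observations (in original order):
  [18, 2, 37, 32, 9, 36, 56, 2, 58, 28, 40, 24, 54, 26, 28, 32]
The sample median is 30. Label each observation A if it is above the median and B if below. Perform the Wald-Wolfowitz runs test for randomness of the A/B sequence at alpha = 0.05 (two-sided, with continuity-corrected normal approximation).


Step 1: Compute median = 30; label A = above, B = below.
Labels in order: BBAABAABABABABBA  (n_A = 8, n_B = 8)
Step 2: Count runs R = 12.
Step 3: Under H0 (random ordering), E[R] = 2*n_A*n_B/(n_A+n_B) + 1 = 2*8*8/16 + 1 = 9.0000.
        Var[R] = 2*n_A*n_B*(2*n_A*n_B - n_A - n_B) / ((n_A+n_B)^2 * (n_A+n_B-1)) = 14336/3840 = 3.7333.
        SD[R] = 1.9322.
Step 4: Continuity-corrected z = (R - 0.5 - E[R]) / SD[R] = (12 - 0.5 - 9.0000) / 1.9322 = 1.2939.
Step 5: Two-sided p-value via normal approximation = 2*(1 - Phi(|z|)) = 0.195709.
Step 6: alpha = 0.05. fail to reject H0.

R = 12, z = 1.2939, p = 0.195709, fail to reject H0.


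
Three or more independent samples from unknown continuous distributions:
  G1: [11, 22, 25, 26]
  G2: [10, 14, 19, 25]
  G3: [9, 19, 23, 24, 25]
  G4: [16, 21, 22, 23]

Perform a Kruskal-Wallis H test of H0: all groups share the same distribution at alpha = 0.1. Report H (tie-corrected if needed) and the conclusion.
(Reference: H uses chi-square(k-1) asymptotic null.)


Step 1: Combine all N = 17 observations and assign midranks.
sorted (value, group, rank): (9,G3,1), (10,G2,2), (11,G1,3), (14,G2,4), (16,G4,5), (19,G2,6.5), (19,G3,6.5), (21,G4,8), (22,G1,9.5), (22,G4,9.5), (23,G3,11.5), (23,G4,11.5), (24,G3,13), (25,G1,15), (25,G2,15), (25,G3,15), (26,G1,17)
Step 2: Sum ranks within each group.
R_1 = 44.5 (n_1 = 4)
R_2 = 27.5 (n_2 = 4)
R_3 = 47 (n_3 = 5)
R_4 = 34 (n_4 = 4)
Step 3: H = 12/(N(N+1)) * sum(R_i^2/n_i) - 3(N+1)
     = 12/(17*18) * (44.5^2/4 + 27.5^2/4 + 47^2/5 + 34^2/4) - 3*18
     = 0.039216 * 1414.92 - 54
     = 1.487255.
Step 4: Ties present; correction factor C = 1 - 42/(17^3 - 17) = 0.991422. Corrected H = 1.487255 / 0.991422 = 1.500124.
Step 5: Under H0, H ~ chi^2(3); p-value = 0.682242.
Step 6: alpha = 0.1. fail to reject H0.

H = 1.5001, df = 3, p = 0.682242, fail to reject H0.


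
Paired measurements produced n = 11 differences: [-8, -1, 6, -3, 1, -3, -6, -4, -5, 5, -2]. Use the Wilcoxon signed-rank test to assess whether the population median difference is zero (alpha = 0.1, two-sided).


Step 1: Drop any zero differences (none here) and take |d_i|.
|d| = [8, 1, 6, 3, 1, 3, 6, 4, 5, 5, 2]
Step 2: Midrank |d_i| (ties get averaged ranks).
ranks: |8|->11, |1|->1.5, |6|->9.5, |3|->4.5, |1|->1.5, |3|->4.5, |6|->9.5, |4|->6, |5|->7.5, |5|->7.5, |2|->3
Step 3: Attach original signs; sum ranks with positive sign and with negative sign.
W+ = 9.5 + 1.5 + 7.5 = 18.5
W- = 11 + 1.5 + 4.5 + 4.5 + 9.5 + 6 + 7.5 + 3 = 47.5
(Check: W+ + W- = 66 should equal n(n+1)/2 = 66.)
Step 4: Test statistic W = min(W+, W-) = 18.5.
Step 5: Ties in |d|, so use the tie-corrected normal approximation.
        E[W] = n(n+1)/4 = 11*12/4 = 33.
        Tie groups: |d|=1 (t=2), |d|=3 (t=2), |d|=5 (t=2), |d|=6 (t=2); sum(t^3 - t) = 24.
        Var[W] = n(n+1)(2n+1)/24 - sum(t^3-t)/48 = 3036/24 - 24/48 = 126.
        z = (W - E[W]) / sqrt(Var[W]) = (18.5 - 33) / 11.2250 = -1.2918.
        Two-sided p = 2*Phi(z) = 0.196439.
Step 6: alpha = 0.1. fail to reject H0.

W+ = 18.5, W- = 47.5, W = min = 18.5, p = 0.196439, fail to reject H0.


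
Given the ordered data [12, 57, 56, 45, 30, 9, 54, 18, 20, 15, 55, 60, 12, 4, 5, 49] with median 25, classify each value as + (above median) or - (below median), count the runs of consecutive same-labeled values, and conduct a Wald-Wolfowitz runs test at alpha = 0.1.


Step 1: Compute median = 25; label A = above, B = below.
Labels in order: BAAAABABBBAABBBA  (n_A = 8, n_B = 8)
Step 2: Count runs R = 8.
Step 3: Under H0 (random ordering), E[R] = 2*n_A*n_B/(n_A+n_B) + 1 = 2*8*8/16 + 1 = 9.0000.
        Var[R] = 2*n_A*n_B*(2*n_A*n_B - n_A - n_B) / ((n_A+n_B)^2 * (n_A+n_B-1)) = 14336/3840 = 3.7333.
        SD[R] = 1.9322.
Step 4: Continuity-corrected z = (R + 0.5 - E[R]) / SD[R] = (8 + 0.5 - 9.0000) / 1.9322 = -0.2588.
Step 5: Two-sided p-value via normal approximation = 2*(1 - Phi(|z|)) = 0.795809.
Step 6: alpha = 0.1. fail to reject H0.

R = 8, z = -0.2588, p = 0.795809, fail to reject H0.


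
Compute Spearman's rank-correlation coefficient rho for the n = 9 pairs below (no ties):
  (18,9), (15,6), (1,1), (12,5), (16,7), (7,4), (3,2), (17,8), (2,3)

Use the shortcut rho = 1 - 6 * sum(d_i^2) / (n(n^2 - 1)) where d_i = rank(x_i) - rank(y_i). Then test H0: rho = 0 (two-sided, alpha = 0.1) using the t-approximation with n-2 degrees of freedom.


Step 1: Rank x and y separately (midranks; no ties here).
rank(x): 18->9, 15->6, 1->1, 12->5, 16->7, 7->4, 3->3, 17->8, 2->2
rank(y): 9->9, 6->6, 1->1, 5->5, 7->7, 4->4, 2->2, 8->8, 3->3
Step 2: d_i = R_x(i) - R_y(i); compute d_i^2.
  (9-9)^2=0, (6-6)^2=0, (1-1)^2=0, (5-5)^2=0, (7-7)^2=0, (4-4)^2=0, (3-2)^2=1, (8-8)^2=0, (2-3)^2=1
sum(d^2) = 2.
Step 3: rho = 1 - 6*2 / (9*(9^2 - 1)) = 1 - 12/720 = 0.983333.
Step 4: Under H0, t = rho * sqrt((n-2)/(1-rho^2)) = 14.3096 ~ t(7).
Step 5: Two-sided p-value from the t-distribution with 7 df = 0.000002.
Step 6: alpha = 0.1. reject H0.

rho = 0.9833, p = 0.000002, reject H0 at alpha = 0.1.


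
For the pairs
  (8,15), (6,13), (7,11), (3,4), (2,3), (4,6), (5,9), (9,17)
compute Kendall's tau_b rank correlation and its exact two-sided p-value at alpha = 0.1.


Step 1: Enumerate the 28 unordered pairs (i,j) with i<j and classify each by sign(x_j-x_i) * sign(y_j-y_i).
  (1,2):dx=-2,dy=-2->C; (1,3):dx=-1,dy=-4->C; (1,4):dx=-5,dy=-11->C; (1,5):dx=-6,dy=-12->C
  (1,6):dx=-4,dy=-9->C; (1,7):dx=-3,dy=-6->C; (1,8):dx=+1,dy=+2->C; (2,3):dx=+1,dy=-2->D
  (2,4):dx=-3,dy=-9->C; (2,5):dx=-4,dy=-10->C; (2,6):dx=-2,dy=-7->C; (2,7):dx=-1,dy=-4->C
  (2,8):dx=+3,dy=+4->C; (3,4):dx=-4,dy=-7->C; (3,5):dx=-5,dy=-8->C; (3,6):dx=-3,dy=-5->C
  (3,7):dx=-2,dy=-2->C; (3,8):dx=+2,dy=+6->C; (4,5):dx=-1,dy=-1->C; (4,6):dx=+1,dy=+2->C
  (4,7):dx=+2,dy=+5->C; (4,8):dx=+6,dy=+13->C; (5,6):dx=+2,dy=+3->C; (5,7):dx=+3,dy=+6->C
  (5,8):dx=+7,dy=+14->C; (6,7):dx=+1,dy=+3->C; (6,8):dx=+5,dy=+11->C; (7,8):dx=+4,dy=+8->C
Step 2: C = 27, D = 1, total pairs = 28.
Step 3: tau = (C - D)/(n(n-1)/2) = (27 - 1)/28 = 0.928571.
Step 4: Exact two-sided p-value (enumerate n! = 40320 permutations of y under H0): p = 0.000397.
Step 5: alpha = 0.1. reject H0.

tau_b = 0.9286 (C=27, D=1), p = 0.000397, reject H0.


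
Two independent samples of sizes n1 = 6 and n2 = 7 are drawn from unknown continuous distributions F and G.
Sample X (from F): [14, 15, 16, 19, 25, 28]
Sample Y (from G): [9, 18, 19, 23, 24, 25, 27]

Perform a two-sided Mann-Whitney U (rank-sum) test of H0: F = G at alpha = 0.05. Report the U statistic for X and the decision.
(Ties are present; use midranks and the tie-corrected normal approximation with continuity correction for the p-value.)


Step 1: Combine and sort all 13 observations; assign midranks.
sorted (value, group): (9,Y), (14,X), (15,X), (16,X), (18,Y), (19,X), (19,Y), (23,Y), (24,Y), (25,X), (25,Y), (27,Y), (28,X)
ranks: 9->1, 14->2, 15->3, 16->4, 18->5, 19->6.5, 19->6.5, 23->8, 24->9, 25->10.5, 25->10.5, 27->12, 28->13
Step 2: Rank sum for X: R1 = 2 + 3 + 4 + 6.5 + 10.5 + 13 = 39.
Step 3: U_X = R1 - n1(n1+1)/2 = 39 - 6*7/2 = 39 - 21 = 18.
       U_Y = n1*n2 - U_X = 42 - 18 = 24.
Step 4: Ties are present, so use the tie-corrected normal approximation (with continuity correction) for the p-value.
Step 5: p-value = 0.720247; compare to alpha = 0.05. fail to reject H0.

U_X = 18, p = 0.720247, fail to reject H0 at alpha = 0.05.


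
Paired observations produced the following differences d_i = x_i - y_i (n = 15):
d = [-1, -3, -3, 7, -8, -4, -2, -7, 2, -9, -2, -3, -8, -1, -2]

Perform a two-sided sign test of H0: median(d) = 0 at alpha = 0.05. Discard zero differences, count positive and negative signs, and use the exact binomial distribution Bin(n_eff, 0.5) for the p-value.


Step 1: Discard zero differences. Original n = 15; n_eff = number of nonzero differences = 15.
Nonzero differences (with sign): -1, -3, -3, +7, -8, -4, -2, -7, +2, -9, -2, -3, -8, -1, -2
Step 2: Count signs: positive = 2, negative = 13.
Step 3: Under H0: P(positive) = 0.5, so the number of positives S ~ Bin(15, 0.5).
Step 4: Two-sided exact p-value = sum of Bin(15,0.5) probabilities at or below the observed probability = 0.007385.
Step 5: alpha = 0.05. reject H0.

n_eff = 15, pos = 2, neg = 13, p = 0.007385, reject H0.


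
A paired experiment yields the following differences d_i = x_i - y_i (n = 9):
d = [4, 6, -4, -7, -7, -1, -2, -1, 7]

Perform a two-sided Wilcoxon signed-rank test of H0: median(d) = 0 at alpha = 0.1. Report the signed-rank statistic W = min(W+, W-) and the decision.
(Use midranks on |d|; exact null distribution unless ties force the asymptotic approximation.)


Step 1: Drop any zero differences (none here) and take |d_i|.
|d| = [4, 6, 4, 7, 7, 1, 2, 1, 7]
Step 2: Midrank |d_i| (ties get averaged ranks).
ranks: |4|->4.5, |6|->6, |4|->4.5, |7|->8, |7|->8, |1|->1.5, |2|->3, |1|->1.5, |7|->8
Step 3: Attach original signs; sum ranks with positive sign and with negative sign.
W+ = 4.5 + 6 + 8 = 18.5
W- = 4.5 + 8 + 8 + 1.5 + 3 + 1.5 = 26.5
(Check: W+ + W- = 45 should equal n(n+1)/2 = 45.)
Step 4: Test statistic W = min(W+, W-) = 18.5.
Step 5: Ties in |d|, so use the tie-corrected normal approximation.
        E[W] = n(n+1)/4 = 9*10/4 = 22.5.
        Tie groups: |d|=1 (t=2), |d|=4 (t=2), |d|=7 (t=3); sum(t^3 - t) = 36.
        Var[W] = n(n+1)(2n+1)/24 - sum(t^3-t)/48 = 1710/24 - 36/48 = 70.5.
        z = (W - E[W]) / sqrt(Var[W]) = (18.5 - 22.5) / 8.3964 = -0.4764.
        Two-sided p = 2*Phi(z) = 0.633794.
Step 6: alpha = 0.1. fail to reject H0.

W+ = 18.5, W- = 26.5, W = min = 18.5, p = 0.633794, fail to reject H0.


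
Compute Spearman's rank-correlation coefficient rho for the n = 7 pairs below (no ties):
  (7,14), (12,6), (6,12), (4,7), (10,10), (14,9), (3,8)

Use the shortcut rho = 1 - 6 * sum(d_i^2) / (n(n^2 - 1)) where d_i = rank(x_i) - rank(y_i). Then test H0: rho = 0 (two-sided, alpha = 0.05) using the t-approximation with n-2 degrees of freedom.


Step 1: Rank x and y separately (midranks; no ties here).
rank(x): 7->4, 12->6, 6->3, 4->2, 10->5, 14->7, 3->1
rank(y): 14->7, 6->1, 12->6, 7->2, 10->5, 9->4, 8->3
Step 2: d_i = R_x(i) - R_y(i); compute d_i^2.
  (4-7)^2=9, (6-1)^2=25, (3-6)^2=9, (2-2)^2=0, (5-5)^2=0, (7-4)^2=9, (1-3)^2=4
sum(d^2) = 56.
Step 3: rho = 1 - 6*56 / (7*(7^2 - 1)) = 1 - 336/336 = 0.000000.
Step 4: Under H0, t = rho * sqrt((n-2)/(1-rho^2)) = 0.0000 ~ t(5).
Step 5: Two-sided p-value from the t-distribution with 5 df = 1.000000.
Step 6: alpha = 0.05. fail to reject H0.

rho = 0.0000, p = 1.000000, fail to reject H0 at alpha = 0.05.


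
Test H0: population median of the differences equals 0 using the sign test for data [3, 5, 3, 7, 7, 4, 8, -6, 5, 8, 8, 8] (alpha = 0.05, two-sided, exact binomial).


Step 1: Discard zero differences. Original n = 12; n_eff = number of nonzero differences = 12.
Nonzero differences (with sign): +3, +5, +3, +7, +7, +4, +8, -6, +5, +8, +8, +8
Step 2: Count signs: positive = 11, negative = 1.
Step 3: Under H0: P(positive) = 0.5, so the number of positives S ~ Bin(12, 0.5).
Step 4: Two-sided exact p-value = sum of Bin(12,0.5) probabilities at or below the observed probability = 0.006348.
Step 5: alpha = 0.05. reject H0.

n_eff = 12, pos = 11, neg = 1, p = 0.006348, reject H0.


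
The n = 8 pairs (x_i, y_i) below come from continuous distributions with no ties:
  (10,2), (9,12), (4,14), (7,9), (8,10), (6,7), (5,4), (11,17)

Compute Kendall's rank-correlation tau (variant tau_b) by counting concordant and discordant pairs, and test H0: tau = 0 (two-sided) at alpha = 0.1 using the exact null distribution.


Step 1: Enumerate the 28 unordered pairs (i,j) with i<j and classify each by sign(x_j-x_i) * sign(y_j-y_i).
  (1,2):dx=-1,dy=+10->D; (1,3):dx=-6,dy=+12->D; (1,4):dx=-3,dy=+7->D; (1,5):dx=-2,dy=+8->D
  (1,6):dx=-4,dy=+5->D; (1,7):dx=-5,dy=+2->D; (1,8):dx=+1,dy=+15->C; (2,3):dx=-5,dy=+2->D
  (2,4):dx=-2,dy=-3->C; (2,5):dx=-1,dy=-2->C; (2,6):dx=-3,dy=-5->C; (2,7):dx=-4,dy=-8->C
  (2,8):dx=+2,dy=+5->C; (3,4):dx=+3,dy=-5->D; (3,5):dx=+4,dy=-4->D; (3,6):dx=+2,dy=-7->D
  (3,7):dx=+1,dy=-10->D; (3,8):dx=+7,dy=+3->C; (4,5):dx=+1,dy=+1->C; (4,6):dx=-1,dy=-2->C
  (4,7):dx=-2,dy=-5->C; (4,8):dx=+4,dy=+8->C; (5,6):dx=-2,dy=-3->C; (5,7):dx=-3,dy=-6->C
  (5,8):dx=+3,dy=+7->C; (6,7):dx=-1,dy=-3->C; (6,8):dx=+5,dy=+10->C; (7,8):dx=+6,dy=+13->C
Step 2: C = 17, D = 11, total pairs = 28.
Step 3: tau = (C - D)/(n(n-1)/2) = (17 - 11)/28 = 0.214286.
Step 4: Exact two-sided p-value (enumerate n! = 40320 permutations of y under H0): p = 0.548413.
Step 5: alpha = 0.1. fail to reject H0.

tau_b = 0.2143 (C=17, D=11), p = 0.548413, fail to reject H0.


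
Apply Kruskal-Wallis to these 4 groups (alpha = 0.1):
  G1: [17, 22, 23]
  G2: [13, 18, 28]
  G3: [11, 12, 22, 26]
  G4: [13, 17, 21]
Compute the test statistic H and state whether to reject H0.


Step 1: Combine all N = 13 observations and assign midranks.
sorted (value, group, rank): (11,G3,1), (12,G3,2), (13,G2,3.5), (13,G4,3.5), (17,G1,5.5), (17,G4,5.5), (18,G2,7), (21,G4,8), (22,G1,9.5), (22,G3,9.5), (23,G1,11), (26,G3,12), (28,G2,13)
Step 2: Sum ranks within each group.
R_1 = 26 (n_1 = 3)
R_2 = 23.5 (n_2 = 3)
R_3 = 24.5 (n_3 = 4)
R_4 = 17 (n_4 = 3)
Step 3: H = 12/(N(N+1)) * sum(R_i^2/n_i) - 3(N+1)
     = 12/(13*14) * (26^2/3 + 23.5^2/3 + 24.5^2/4 + 17^2/3) - 3*14
     = 0.065934 * 655.812 - 42
     = 1.240385.
Step 4: Ties present; correction factor C = 1 - 18/(13^3 - 13) = 0.991758. Corrected H = 1.240385 / 0.991758 = 1.250693.
Step 5: Under H0, H ~ chi^2(3); p-value = 0.740874.
Step 6: alpha = 0.1. fail to reject H0.

H = 1.2507, df = 3, p = 0.740874, fail to reject H0.


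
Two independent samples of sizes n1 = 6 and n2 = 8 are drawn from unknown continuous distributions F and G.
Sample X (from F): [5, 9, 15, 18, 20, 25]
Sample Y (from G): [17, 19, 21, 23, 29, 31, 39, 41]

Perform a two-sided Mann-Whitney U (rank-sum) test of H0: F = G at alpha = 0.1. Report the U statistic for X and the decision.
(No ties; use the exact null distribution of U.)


Step 1: Combine and sort all 14 observations; assign midranks.
sorted (value, group): (5,X), (9,X), (15,X), (17,Y), (18,X), (19,Y), (20,X), (21,Y), (23,Y), (25,X), (29,Y), (31,Y), (39,Y), (41,Y)
ranks: 5->1, 9->2, 15->3, 17->4, 18->5, 19->6, 20->7, 21->8, 23->9, 25->10, 29->11, 31->12, 39->13, 41->14
Step 2: Rank sum for X: R1 = 1 + 2 + 3 + 5 + 7 + 10 = 28.
Step 3: U_X = R1 - n1(n1+1)/2 = 28 - 6*7/2 = 28 - 21 = 7.
       U_Y = n1*n2 - U_X = 48 - 7 = 41.
Step 4: No ties, so the exact null distribution of U (based on enumerating the C(14,6) = 3003 equally likely rank assignments) gives the two-sided p-value.
Step 5: p-value = 0.029304; compare to alpha = 0.1. reject H0.

U_X = 7, p = 0.029304, reject H0 at alpha = 0.1.


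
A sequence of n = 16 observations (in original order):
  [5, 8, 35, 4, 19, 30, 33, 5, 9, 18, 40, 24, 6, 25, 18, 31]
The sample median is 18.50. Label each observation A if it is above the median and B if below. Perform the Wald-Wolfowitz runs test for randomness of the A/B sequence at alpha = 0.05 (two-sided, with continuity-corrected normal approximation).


Step 1: Compute median = 18.50; label A = above, B = below.
Labels in order: BBABAAABBBAABABA  (n_A = 8, n_B = 8)
Step 2: Count runs R = 10.
Step 3: Under H0 (random ordering), E[R] = 2*n_A*n_B/(n_A+n_B) + 1 = 2*8*8/16 + 1 = 9.0000.
        Var[R] = 2*n_A*n_B*(2*n_A*n_B - n_A - n_B) / ((n_A+n_B)^2 * (n_A+n_B-1)) = 14336/3840 = 3.7333.
        SD[R] = 1.9322.
Step 4: Continuity-corrected z = (R - 0.5 - E[R]) / SD[R] = (10 - 0.5 - 9.0000) / 1.9322 = 0.2588.
Step 5: Two-sided p-value via normal approximation = 2*(1 - Phi(|z|)) = 0.795809.
Step 6: alpha = 0.05. fail to reject H0.

R = 10, z = 0.2588, p = 0.795809, fail to reject H0.


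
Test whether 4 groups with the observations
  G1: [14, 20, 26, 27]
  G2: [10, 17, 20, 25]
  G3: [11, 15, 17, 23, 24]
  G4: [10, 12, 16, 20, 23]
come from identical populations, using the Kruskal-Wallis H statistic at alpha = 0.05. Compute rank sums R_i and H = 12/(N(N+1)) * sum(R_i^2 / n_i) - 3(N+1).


Step 1: Combine all N = 18 observations and assign midranks.
sorted (value, group, rank): (10,G2,1.5), (10,G4,1.5), (11,G3,3), (12,G4,4), (14,G1,5), (15,G3,6), (16,G4,7), (17,G2,8.5), (17,G3,8.5), (20,G1,11), (20,G2,11), (20,G4,11), (23,G3,13.5), (23,G4,13.5), (24,G3,15), (25,G2,16), (26,G1,17), (27,G1,18)
Step 2: Sum ranks within each group.
R_1 = 51 (n_1 = 4)
R_2 = 37 (n_2 = 4)
R_3 = 46 (n_3 = 5)
R_4 = 37 (n_4 = 5)
Step 3: H = 12/(N(N+1)) * sum(R_i^2/n_i) - 3(N+1)
     = 12/(18*19) * (51^2/4 + 37^2/4 + 46^2/5 + 37^2/5) - 3*19
     = 0.035088 * 1689.5 - 57
     = 2.280702.
Step 4: Ties present; correction factor C = 1 - 42/(18^3 - 18) = 0.992776. Corrected H = 2.280702 / 0.992776 = 2.297297.
Step 5: Under H0, H ~ chi^2(3); p-value = 0.513039.
Step 6: alpha = 0.05. fail to reject H0.

H = 2.2973, df = 3, p = 0.513039, fail to reject H0.


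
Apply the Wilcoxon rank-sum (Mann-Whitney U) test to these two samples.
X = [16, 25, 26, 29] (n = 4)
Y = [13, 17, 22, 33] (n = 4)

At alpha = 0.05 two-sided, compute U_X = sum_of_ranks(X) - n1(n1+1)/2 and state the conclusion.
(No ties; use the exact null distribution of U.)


Step 1: Combine and sort all 8 observations; assign midranks.
sorted (value, group): (13,Y), (16,X), (17,Y), (22,Y), (25,X), (26,X), (29,X), (33,Y)
ranks: 13->1, 16->2, 17->3, 22->4, 25->5, 26->6, 29->7, 33->8
Step 2: Rank sum for X: R1 = 2 + 5 + 6 + 7 = 20.
Step 3: U_X = R1 - n1(n1+1)/2 = 20 - 4*5/2 = 20 - 10 = 10.
       U_Y = n1*n2 - U_X = 16 - 10 = 6.
Step 4: No ties, so the exact null distribution of U (based on enumerating the C(8,4) = 70 equally likely rank assignments) gives the two-sided p-value.
Step 5: p-value = 0.685714; compare to alpha = 0.05. fail to reject H0.

U_X = 10, p = 0.685714, fail to reject H0 at alpha = 0.05.


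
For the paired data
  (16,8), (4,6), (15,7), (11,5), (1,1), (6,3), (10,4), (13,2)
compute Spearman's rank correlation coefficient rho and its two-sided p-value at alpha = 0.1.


Step 1: Rank x and y separately (midranks; no ties here).
rank(x): 16->8, 4->2, 15->7, 11->5, 1->1, 6->3, 10->4, 13->6
rank(y): 8->8, 6->6, 7->7, 5->5, 1->1, 3->3, 4->4, 2->2
Step 2: d_i = R_x(i) - R_y(i); compute d_i^2.
  (8-8)^2=0, (2-6)^2=16, (7-7)^2=0, (5-5)^2=0, (1-1)^2=0, (3-3)^2=0, (4-4)^2=0, (6-2)^2=16
sum(d^2) = 32.
Step 3: rho = 1 - 6*32 / (8*(8^2 - 1)) = 1 - 192/504 = 0.619048.
Step 4: Under H0, t = rho * sqrt((n-2)/(1-rho^2)) = 1.9308 ~ t(6).
Step 5: Two-sided p-value from the t-distribution with 6 df = 0.101733.
Step 6: alpha = 0.1. fail to reject H0.

rho = 0.6190, p = 0.101733, fail to reject H0 at alpha = 0.1.


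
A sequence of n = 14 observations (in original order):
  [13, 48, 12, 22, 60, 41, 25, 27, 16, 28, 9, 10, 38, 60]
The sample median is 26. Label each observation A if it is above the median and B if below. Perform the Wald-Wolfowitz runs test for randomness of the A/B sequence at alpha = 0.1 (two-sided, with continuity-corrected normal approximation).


Step 1: Compute median = 26; label A = above, B = below.
Labels in order: BABBAABABABBAA  (n_A = 7, n_B = 7)
Step 2: Count runs R = 10.
Step 3: Under H0 (random ordering), E[R] = 2*n_A*n_B/(n_A+n_B) + 1 = 2*7*7/14 + 1 = 8.0000.
        Var[R] = 2*n_A*n_B*(2*n_A*n_B - n_A - n_B) / ((n_A+n_B)^2 * (n_A+n_B-1)) = 8232/2548 = 3.2308.
        SD[R] = 1.7974.
Step 4: Continuity-corrected z = (R - 0.5 - E[R]) / SD[R] = (10 - 0.5 - 8.0000) / 1.7974 = 0.8345.
Step 5: Two-sided p-value via normal approximation = 2*(1 - Phi(|z|)) = 0.403986.
Step 6: alpha = 0.1. fail to reject H0.

R = 10, z = 0.8345, p = 0.403986, fail to reject H0.


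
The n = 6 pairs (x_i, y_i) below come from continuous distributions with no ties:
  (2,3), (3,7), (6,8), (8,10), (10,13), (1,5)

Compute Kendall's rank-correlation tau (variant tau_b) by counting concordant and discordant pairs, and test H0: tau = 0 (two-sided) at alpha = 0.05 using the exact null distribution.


Step 1: Enumerate the 15 unordered pairs (i,j) with i<j and classify each by sign(x_j-x_i) * sign(y_j-y_i).
  (1,2):dx=+1,dy=+4->C; (1,3):dx=+4,dy=+5->C; (1,4):dx=+6,dy=+7->C; (1,5):dx=+8,dy=+10->C
  (1,6):dx=-1,dy=+2->D; (2,3):dx=+3,dy=+1->C; (2,4):dx=+5,dy=+3->C; (2,5):dx=+7,dy=+6->C
  (2,6):dx=-2,dy=-2->C; (3,4):dx=+2,dy=+2->C; (3,5):dx=+4,dy=+5->C; (3,6):dx=-5,dy=-3->C
  (4,5):dx=+2,dy=+3->C; (4,6):dx=-7,dy=-5->C; (5,6):dx=-9,dy=-8->C
Step 2: C = 14, D = 1, total pairs = 15.
Step 3: tau = (C - D)/(n(n-1)/2) = (14 - 1)/15 = 0.866667.
Step 4: Exact two-sided p-value (enumerate n! = 720 permutations of y under H0): p = 0.016667.
Step 5: alpha = 0.05. reject H0.

tau_b = 0.8667 (C=14, D=1), p = 0.016667, reject H0.


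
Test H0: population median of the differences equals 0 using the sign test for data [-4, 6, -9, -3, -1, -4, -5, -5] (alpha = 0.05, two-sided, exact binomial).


Step 1: Discard zero differences. Original n = 8; n_eff = number of nonzero differences = 8.
Nonzero differences (with sign): -4, +6, -9, -3, -1, -4, -5, -5
Step 2: Count signs: positive = 1, negative = 7.
Step 3: Under H0: P(positive) = 0.5, so the number of positives S ~ Bin(8, 0.5).
Step 4: Two-sided exact p-value = sum of Bin(8,0.5) probabilities at or below the observed probability = 0.070312.
Step 5: alpha = 0.05. fail to reject H0.

n_eff = 8, pos = 1, neg = 7, p = 0.070312, fail to reject H0.
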